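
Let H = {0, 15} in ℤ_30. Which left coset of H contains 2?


2 + H = {2 + h (mod 30) : h ∈ H}
2+0=2, 2+15=17

2 + H = {2, 17}


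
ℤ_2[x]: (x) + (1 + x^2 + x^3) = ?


Add coefficients mod 2:
x^0: 0 + 1 = 1 (mod 2)
x^1: 1 + 0 = 1 (mod 2)
x^2: 0 + 1 = 1 (mod 2)
x^3: 0 + 1 = 1 (mod 2)
Result: 1 + x + x^2 + x^3

f + g = 1 + x + x^2 + x^3


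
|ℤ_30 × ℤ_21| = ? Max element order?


|ℤ_30 × ℤ_21| = 30 × 21 = 630
Max element order = lcm(30,21) = 210
Cyclic? No (gcd=3)

|ℤ_30×ℤ_21| = 630, max element order = 210


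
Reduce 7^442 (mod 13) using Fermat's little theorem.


Fermat's little theorem: if p is prime and gcd(a,p)=1, then a^(p-1) ≡ 1 (mod p)
p = 13 is prime, gcd(7,13) = 1
Reduce exponent: 442 mod 12 = 10
So 7^442 ≡ 7^10 (mod 13)
7^10 mod 13 = 4

7^442 ≡ 4 (mod 13)


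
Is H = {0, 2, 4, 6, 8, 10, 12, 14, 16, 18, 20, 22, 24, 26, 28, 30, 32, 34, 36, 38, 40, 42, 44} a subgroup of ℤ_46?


Subgroup test for H = {0, 2, 4, 6, 8, 10, 12, 14, 16, 18, 20, 22, 24, 26, 28, 30, 32, 34, 36, 38, 40, 42, 44} in (ℤ_46, +):
(1) 0 ∈ H? Yes
(2) Closure: for all a,b ∈ H, (a+b) mod 46 ∈ H? Yes
(3) Inverses: for all a ∈ H, -a mod 46 ∈ H? Yes

Yes, H is a subgroup of ℤ_46


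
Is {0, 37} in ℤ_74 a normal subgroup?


H = {0, 37} in ℤ_74
ℤ_74 is abelian; every subgroup of an abelian group is normal

Yes, normal subgroup


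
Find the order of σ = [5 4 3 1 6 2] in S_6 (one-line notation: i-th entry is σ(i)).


Cycle decomposition: (1 5 6 2 4)
Cycle lengths: 5
Order = lcm(5) = 5

ord(σ) = 5


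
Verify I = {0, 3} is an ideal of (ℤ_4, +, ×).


Check ideal conditions for I = {0, 3} in ℤ_4:
(1) I is an additive subgroup? No
(2) For r ∈ ℤ_4 and a ∈ I: r·a ∈ I? No  [counterexample: r=2, a=3, r·a mod 4 = 2 ∉ I]

No, I is not an ideal of ℤ_4


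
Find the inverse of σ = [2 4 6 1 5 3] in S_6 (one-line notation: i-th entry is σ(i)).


To find σ⁻¹, swap domain and range:
σ(1) = 2 → σ⁻¹(2) = 1
σ(2) = 4 → σ⁻¹(4) = 2
σ(3) = 6 → σ⁻¹(6) = 3
σ(4) = 1 → σ⁻¹(1) = 4
σ(5) = 5 → σ⁻¹(5) = 5
σ(6) = 3 → σ⁻¹(3) = 6

σ⁻¹ = [4 1 6 2 5 3]


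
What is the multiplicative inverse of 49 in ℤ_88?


Use the extended Euclidean algorithm to write 1 = 49·s + 88·t; then s mod 88 is the inverse.
Euclidean algorithm:
  49 = 0·88 + 49
  88 = 1·49 + 39
  49 = 1·39 + 10
  39 = 3·10 + 9
  10 = 1·9 + 1
  9 = 9·1 + 0
gcd(49,88) = 1
Back-substitution gives: 49·(9) + 88·(-5) = 1
So 49⁻¹ ≡ 9 ≡ 9 (mod 88)
Check: 49 × 9 = 441 ≡ 1 (mod 88) ✓

49⁻¹ ≡ 9 (mod 88)


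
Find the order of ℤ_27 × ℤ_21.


|A × B| = |A| · |B|
|ℤ_27 × ℤ_21| = 27 × 21 = 567

|ℤ_27 × ℤ_21| = 567


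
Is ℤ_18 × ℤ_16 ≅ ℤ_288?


Comparing ℤ_18 × ℤ_16 and ℤ_288:
gcd(18,16) = 2 ≠ 1. Max element order in ℤ_18×ℤ_16 is lcm(18,16) = 144 < 288, so it has no element of order 288

No, ℤ_18 × ℤ_16 ≇ ℤ_288


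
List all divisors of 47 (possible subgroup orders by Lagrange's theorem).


Lagrange's theorem: |H| divides |G|
|G| = 47
Divisors of 47: 1, 47

Possible subgroup orders: {1, 47}


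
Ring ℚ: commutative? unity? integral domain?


ℚ is a field: commutative, has unity, every nonzero element is a unit (hence an integral domain)
Commutative: Yes
Integral domain: Yes
Has unity: Yes

ℚ: Commutative=Yes, Unity=Yes


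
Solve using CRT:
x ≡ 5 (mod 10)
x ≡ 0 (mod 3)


m₁ = 10, m₂ = 3, gcd = 1, so CRT applies. M = m₁·m₂ = 30
Let M₁ = M/m₁ = 3, M₂ = M/m₂ = 10
Find y₁ ≡ M₁⁻¹ (mod m₁): 3⁻¹ ≡ 7 (mod 10)
Find y₂ ≡ M₂⁻¹ (mod m₂): 10⁻¹ ≡ 1 (mod 3)
x = a₁·M₁·y₁ + a₂·M₂·y₂ = 5·3·7 + 0·10·1 = 105
Reduce mod 30: x ≡ 15
Check: 15 mod 10 = 5 ✓, 15 mod 3 = 0 ✓

x ≡ 15 (mod 30)


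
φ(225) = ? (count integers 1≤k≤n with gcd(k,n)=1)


Factor n: 225 = 3^2 × 5^2
φ(n) = n · ∏(1 - 1/p) over distinct primes p | n
φ(225) = 225 · (1 - 1/3) · (1 - 1/5) = 120

φ(225) = 120


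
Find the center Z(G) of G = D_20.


Z(G) = {g ∈ G | gx = xg for all x ∈ G}
For even n, Z(D_n) = {e, r^(n/2)}: the 180° rotation r^10 commutes with every reflection and rotation

Z(D_20) = {e, r^10}


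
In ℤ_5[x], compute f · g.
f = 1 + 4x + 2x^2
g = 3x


Expand and collect like terms; reduce coefficients mod 5:
x^0: 1·0 = 0 ≡ 0 (mod 5)
x^1: 1·3 + 4·0 = 3 ≡ 3 (mod 5)
x^2: 4·3 + 2·0 = 12 ≡ 2 (mod 5)
x^3: 2·3 = 6 ≡ 1 (mod 5)
Result: 3x + 2x^2 + x^3

f · g = 3x + 2x^2 + x^3


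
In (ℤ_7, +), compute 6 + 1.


Operation: addition mod 7
6 + 1 = (a + b) mod 7 with a = 6, b = 1

6 + 1 = 0


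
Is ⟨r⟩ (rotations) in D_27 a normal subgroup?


H = ⟨r⟩ (rotations) in D_27
The rotation subgroup ⟨r⟩ has index 2 in D_27, so it is normal

Yes, normal subgroup


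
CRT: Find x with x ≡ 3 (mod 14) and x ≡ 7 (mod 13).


m₁ = 14, m₂ = 13, gcd = 1, so CRT applies. M = m₁·m₂ = 182
Let M₁ = M/m₁ = 13, M₂ = M/m₂ = 14
Find y₁ ≡ M₁⁻¹ (mod m₁): 13⁻¹ ≡ 13 (mod 14)
Find y₂ ≡ M₂⁻¹ (mod m₂): 14⁻¹ ≡ 1 (mod 13)
x = a₁·M₁·y₁ + a₂·M₂·y₂ = 3·13·13 + 7·14·1 = 605
Reduce mod 182: x ≡ 59
Check: 59 mod 14 = 3 ✓, 59 mod 13 = 7 ✓

x ≡ 59 (mod 182)


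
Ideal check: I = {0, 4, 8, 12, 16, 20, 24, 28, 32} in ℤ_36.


Check ideal conditions for I = {0, 4, 8, 12, 16, 20, 24, 28, 32} in ℤ_36:
(1) I is an additive subgroup? Yes
(2) For r ∈ ℤ_36 and a ∈ I: r·a ∈ I? Yes

Yes, I is an ideal of ℤ_36


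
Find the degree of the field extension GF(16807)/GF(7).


GF(16807) = GF(7^5), so the extension degree is 5

[GF(16807)/GF(7)] = 5


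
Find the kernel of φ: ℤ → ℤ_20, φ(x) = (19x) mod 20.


Kernel = preimage of identity
ker(φ) = {x ∈ ℤ : 19x ≡ 0 (mod 20)}. gcd(19,20) = 1, so 19x ≡ 0 (mod 20) ⟺ x ≡ 0 (mod 20/1 = 20). Hence ker(φ) = 20ℤ

ker(φ) = 20ℤ


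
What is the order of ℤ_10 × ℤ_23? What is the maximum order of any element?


|ℤ_10 × ℤ_23| = 10 × 23 = 230
Max element order = lcm(10,23) = 230
Cyclic? Yes (gcd=1)

|ℤ_10×ℤ_23| = 230, max element order = 230


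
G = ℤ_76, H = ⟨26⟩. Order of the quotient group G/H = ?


|⟨26⟩| = n / gcd(26, 76) = 76 / 2 = 38
H is normal (ℤ_76 is abelian).
|G/H| = |G| / |H| = 76 / 38 = 2

|G/H| = 2


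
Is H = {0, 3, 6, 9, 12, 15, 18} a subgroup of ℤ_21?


Subgroup test for H = {0, 3, 6, 9, 12, 15, 18} in (ℤ_21, +):
(1) 0 ∈ H? Yes
(2) Closure: for all a,b ∈ H, (a+b) mod 21 ∈ H? Yes
(3) Inverses: for all a ∈ H, -a mod 21 ∈ H? Yes

Yes, H is a subgroup of ℤ_21


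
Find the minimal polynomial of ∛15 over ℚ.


∛15 satisfies x³ - 15 = 0, irreducible over ℚ (no rational root; 15 is not a perfect cube)

Minimal polynomial: x³ - 15


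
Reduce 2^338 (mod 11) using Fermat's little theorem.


Fermat's little theorem: if p is prime and gcd(a,p)=1, then a^(p-1) ≡ 1 (mod p)
p = 11 is prime, gcd(2,11) = 1
Reduce exponent: 338 mod 10 = 8
So 2^338 ≡ 2^8 (mod 11)
2^8 mod 11 = 3

2^338 ≡ 3 (mod 11)


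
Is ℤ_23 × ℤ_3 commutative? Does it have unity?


Direct product ring; commutative with unity (1,1); but (1,0)·(0,1) = (0,0) gives zero divisors, so not an integral domain
Commutative: Yes
Integral domain: No
Has unity: Yes

ℤ_23 × ℤ_3: Commutative=Yes, Unity=Yes


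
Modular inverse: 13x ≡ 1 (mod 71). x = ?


Use the extended Euclidean algorithm to write 1 = 13·s + 71·t; then s mod 71 is the inverse.
Euclidean algorithm:
  13 = 0·71 + 13
  71 = 5·13 + 6
  13 = 2·6 + 1
  6 = 6·1 + 0
gcd(13,71) = 1
Back-substitution gives: 13·(11) + 71·(-2) = 1
So 13⁻¹ ≡ 11 ≡ 11 (mod 71)
Check: 13 × 11 = 143 ≡ 1 (mod 71) ✓

13⁻¹ ≡ 11 (mod 71)


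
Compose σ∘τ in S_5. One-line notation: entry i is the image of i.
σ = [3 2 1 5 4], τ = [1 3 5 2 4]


σ∘τ: apply τ first, then σ
1 →τ 1 →σ 3
2 →τ 3 →σ 1
3 →τ 5 →σ 4
4 →τ 2 →σ 2
5 →τ 4 →σ 5

σ∘τ = [3 1 4 2 5]


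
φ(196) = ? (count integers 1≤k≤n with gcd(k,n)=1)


Factor n: 196 = 2^2 × 7^2
φ(n) = n · ∏(1 - 1/p) over distinct primes p | n
φ(196) = 196 · (1 - 1/2) · (1 - 1/7) = 84

φ(196) = 84


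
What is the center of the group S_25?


Z(G) = {g ∈ G | gx = xg for all x ∈ G}
S_n is non-abelian for n ≥ 3; Z(S_25) is trivial

Z(S_25) = {e}


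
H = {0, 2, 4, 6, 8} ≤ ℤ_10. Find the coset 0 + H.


0 + H = {0 + h (mod 10) : h ∈ H}
0+0=0, 0+2=2, 0+4=4, 0+6=6, 0+8=8

0 + H = {0, 2, 4, 6, 8}


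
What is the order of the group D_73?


|D_n| = 2n (n rotations and n reflections)
|D_73| = 2×73 = 146

|D_73| = 146


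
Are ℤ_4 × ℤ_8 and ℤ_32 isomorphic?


Comparing ℤ_4 × ℤ_8 and ℤ_32:
gcd(4,8) = 4 ≠ 1. Max element order in ℤ_4×ℤ_8 is lcm(4,8) = 8 < 32, so it has no element of order 32

No, ℤ_4 × ℤ_8 ≇ ℤ_32


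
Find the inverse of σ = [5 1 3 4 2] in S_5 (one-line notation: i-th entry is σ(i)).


To find σ⁻¹, swap domain and range:
σ(1) = 5 → σ⁻¹(5) = 1
σ(2) = 1 → σ⁻¹(1) = 2
σ(3) = 3 → σ⁻¹(3) = 3
σ(4) = 4 → σ⁻¹(4) = 4
σ(5) = 2 → σ⁻¹(2) = 5

σ⁻¹ = [2 5 3 4 1]


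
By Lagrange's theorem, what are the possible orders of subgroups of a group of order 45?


Lagrange's theorem: |H| divides |G|
|G| = 45
Divisors of 45: 1, 3, 5, 9, 15, 45

Possible subgroup orders: {1, 3, 5, 9, 15, 45}


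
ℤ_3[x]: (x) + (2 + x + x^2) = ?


Add coefficients mod 3:
x^0: 0 + 2 = 2 (mod 3)
x^1: 1 + 1 = 2 (mod 3)
x^2: 0 + 1 = 1 (mod 3)
Result: 2 + 2x + x^2

f + g = 2 + 2x + x^2


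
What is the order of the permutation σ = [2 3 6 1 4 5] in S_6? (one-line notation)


Cycle decomposition: (1 2 3 6 5 4)
Cycle lengths: 6
Order = lcm(6) = 6

ord(σ) = 6


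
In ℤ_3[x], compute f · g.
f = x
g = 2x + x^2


Expand and collect like terms; reduce coefficients mod 3:
x^0: 0·0 = 0 ≡ 0 (mod 3)
x^1: 0·2 + 1·0 = 0 ≡ 0 (mod 3)
x^2: 0·1 + 1·2 = 2 ≡ 2 (mod 3)
x^3: 1·1 = 1 ≡ 1 (mod 3)
Result: 2x^2 + x^3

f · g = 2x^2 + x^3


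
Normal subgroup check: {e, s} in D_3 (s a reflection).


H = {e, s} in D_3 (s a reflection)
r·s·r⁻¹ = sr⁻² ≠ s for n ≥ 3, so {e, s} is not closed under conjugation

No, not a normal subgroup


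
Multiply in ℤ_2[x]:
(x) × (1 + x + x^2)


Expand and collect like terms; reduce coefficients mod 2:
x^0: 0·1 = 0 ≡ 0 (mod 2)
x^1: 0·1 + 1·1 = 1 ≡ 1 (mod 2)
x^2: 0·1 + 1·1 = 1 ≡ 1 (mod 2)
x^3: 1·1 = 1 ≡ 1 (mod 2)
Result: x + x^2 + x^3

f · g = x + x^2 + x^3


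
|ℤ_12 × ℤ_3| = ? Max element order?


|ℤ_12 × ℤ_3| = 12 × 3 = 36
Max element order = lcm(12,3) = 12
Cyclic? No (gcd=3)

|ℤ_12×ℤ_3| = 36, max element order = 12


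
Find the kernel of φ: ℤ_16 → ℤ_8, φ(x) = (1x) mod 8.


Kernel = preimage of identity
ker(φ) = {x ∈ ℤ_16 : 1x ≡ 0 (mod 8)}. Since 8 | 16, φ is well-defined. The kernel is the cyclic subgroup ⟨8⟩ of ℤ_16 (order 2), i.e. {0, 8}

ker(φ) = {0, 8}


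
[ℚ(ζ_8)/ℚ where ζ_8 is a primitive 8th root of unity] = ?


[ℚ(ζ_n):ℚ] = deg Φ_n(x) = φ(n). Here φ(8) = 4

[ℚ(ζ_8)/ℚ where ζ_8 is a primitive 8th root of unity] = 4


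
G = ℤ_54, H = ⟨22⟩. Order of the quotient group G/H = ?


|⟨22⟩| = n / gcd(22, 54) = 54 / 2 = 27
H is normal (ℤ_54 is abelian).
|G/H| = |G| / |H| = 54 / 27 = 2

|G/H| = 2


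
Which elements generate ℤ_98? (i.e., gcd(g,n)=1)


g generates ℤ_n iff gcd(g,n) = 1
Prime factors of 98: 2, 7
Generators are g ∈ {1,...,97} not divisible by any of these primes.
Generators: {1, 3, 5, 9, 11, 13, 15, 17, 19, 23, 25, 27, 29, 31, 33, 37, 39, 41, 43, 45, 47, 51, 53, 55, 57, 59, 61, 65, 67, 69, 71, 73, 75, 79, 81, 83, 85, 87, 89, 93, 95, 97}
Number of generators = φ(98) = 42

Generators of ℤ_98 = {1, 3, 5, 9, 11, 13, 15, 17, 19, 23, 25, 27, 29, 31, 33, 37, 39, 41, 43, 45, 47, 51, 53, 55, 57, 59, 61, 65, 67, 69, 71, 73, 75, 79, 81, 83, 85, 87, 89, 93, 95, 97}


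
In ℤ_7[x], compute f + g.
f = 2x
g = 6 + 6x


Add coefficients mod 7:
x^0: 0 + 6 = 6 (mod 7)
x^1: 2 + 6 = 1 (mod 7)
Result: 6 + x

f + g = 6 + x


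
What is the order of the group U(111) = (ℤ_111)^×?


U(n) is the group of units mod n; |U(n)| = φ(n)
|U(111)| = φ(111) = 72

|U(111) = (ℤ_111)^×| = 72


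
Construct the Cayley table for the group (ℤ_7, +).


Elements: {0, 1, 2, 3, 4, 5, 6}
Operation: addition mod 7
Entry (a, b) = (a + b) mod 7

Cayley table:
  | 0 | 1 | 2 | 3 | 4 | 5 | 6
0 | 0 | 1 | 2 | 3 | 4 | 5 | 6
1 | 1 | 2 | 3 | 4 | 5 | 6 | 0
2 | 2 | 3 | 4 | 5 | 6 | 0 | 1
3 | 3 | 4 | 5 | 6 | 0 | 1 | 2
4 | 4 | 5 | 6 | 0 | 1 | 2 | 3
5 | 5 | 6 | 0 | 1 | 2 | 3 | 4
6 | 6 | 0 | 1 | 2 | 3 | 4 | 5


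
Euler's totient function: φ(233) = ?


Factor n: 233 = 233
φ(n) = n · ∏(1 - 1/p) over distinct primes p | n
φ(233) = 233 · (1 - 1/233) = 232

φ(233) = 232


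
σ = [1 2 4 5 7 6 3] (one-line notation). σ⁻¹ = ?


To find σ⁻¹, swap domain and range:
σ(1) = 1 → σ⁻¹(1) = 1
σ(2) = 2 → σ⁻¹(2) = 2
σ(3) = 4 → σ⁻¹(4) = 3
σ(4) = 5 → σ⁻¹(5) = 4
σ(5) = 7 → σ⁻¹(7) = 5
σ(6) = 6 → σ⁻¹(6) = 6
σ(7) = 3 → σ⁻¹(3) = 7

σ⁻¹ = [1 2 7 3 4 6 5]


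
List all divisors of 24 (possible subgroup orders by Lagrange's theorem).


Lagrange's theorem: |H| divides |G|
|G| = 24
Divisors of 24: 1, 2, 3, 4, 6, 8, 12, 24

Possible subgroup orders: {1, 2, 3, 4, 6, 8, 12, 24}


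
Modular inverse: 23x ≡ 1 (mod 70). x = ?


Use the extended Euclidean algorithm to write 1 = 23·s + 70·t; then s mod 70 is the inverse.
Euclidean algorithm:
  23 = 0·70 + 23
  70 = 3·23 + 1
  23 = 23·1 + 0
gcd(23,70) = 1
Back-substitution gives: 23·(-3) + 70·(1) = 1
So 23⁻¹ ≡ -3 ≡ 67 (mod 70)
Check: 23 × 67 = 1541 ≡ 1 (mod 70) ✓

23⁻¹ ≡ 67 (mod 70)


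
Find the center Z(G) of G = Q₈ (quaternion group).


Z(G) = {g ∈ G | gx = xg for all x ∈ G}
In Q₈ = {±1, ±i, ±j, ±k}, only ±1 commute with every element

Z(Q₈ (quaternion group)) = {1, -1}


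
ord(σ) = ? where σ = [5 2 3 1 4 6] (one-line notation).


Cycle decomposition: (1 5 4)
Cycle lengths: 3
Order = lcm(3) = 3

ord(σ) = 3


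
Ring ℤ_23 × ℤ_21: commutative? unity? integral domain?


Direct product ring; commutative with unity (1,1); but (1,0)·(0,1) = (0,0) gives zero divisors, so not an integral domain
Commutative: Yes
Integral domain: No
Has unity: Yes

ℤ_23 × ℤ_21: Commutative=Yes, Unity=Yes


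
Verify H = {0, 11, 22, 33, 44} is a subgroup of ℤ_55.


Subgroup test for H = {0, 11, 22, 33, 44} in (ℤ_55, +):
(1) 0 ∈ H? Yes
(2) Closure: for all a,b ∈ H, (a+b) mod 55 ∈ H? Yes
(3) Inverses: for all a ∈ H, -a mod 55 ∈ H? Yes

Yes, H is a subgroup of ℤ_55


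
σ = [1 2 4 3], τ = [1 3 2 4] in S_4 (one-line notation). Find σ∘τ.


σ∘τ: apply τ first, then σ
1 →τ 1 →σ 1
2 →τ 3 →σ 4
3 →τ 2 →σ 2
4 →τ 4 →σ 3

σ∘τ = [1 4 2 3]


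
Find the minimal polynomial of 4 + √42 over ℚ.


Let α = 4 + √42. Then α - 4 = √42, so (α - 4)² = 42, giving α² - 8α - 26 = 0. Degree 2 and α ∉ ℚ, so this is the minimal polynomial.

Minimal polynomial: x² - 8x - 26


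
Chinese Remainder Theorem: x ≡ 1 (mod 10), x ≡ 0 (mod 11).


m₁ = 10, m₂ = 11, gcd = 1, so CRT applies. M = m₁·m₂ = 110
Let M₁ = M/m₁ = 11, M₂ = M/m₂ = 10
Find y₁ ≡ M₁⁻¹ (mod m₁): 11⁻¹ ≡ 1 (mod 10)
Find y₂ ≡ M₂⁻¹ (mod m₂): 10⁻¹ ≡ 10 (mod 11)
x = a₁·M₁·y₁ + a₂·M₂·y₂ = 1·11·1 + 0·10·10 = 11
Reduce mod 110: x ≡ 11
Check: 11 mod 10 = 1 ✓, 11 mod 11 = 0 ✓

x ≡ 11 (mod 110)


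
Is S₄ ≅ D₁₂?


Comparing S₄ and D₁₂:
S₄ has trivial center; D₁₂ has center {e, r⁶}

No, S₄ ≇ D₁₂


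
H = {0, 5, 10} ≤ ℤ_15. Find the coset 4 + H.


4 + H = {4 + h (mod 15) : h ∈ H}
4+0=4, 4+5=9, 4+10=14

4 + H = {4, 9, 14}


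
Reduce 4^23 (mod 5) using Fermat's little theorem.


Fermat's little theorem: if p is prime and gcd(a,p)=1, then a^(p-1) ≡ 1 (mod p)
p = 5 is prime, gcd(4,5) = 1
Reduce exponent: 23 mod 4 = 3
So 4^23 ≡ 4^3 (mod 5)
4^3 mod 5 = 4

4^23 ≡ 4 (mod 5)


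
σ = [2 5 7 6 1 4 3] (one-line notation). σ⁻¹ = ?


To find σ⁻¹, swap domain and range:
σ(1) = 2 → σ⁻¹(2) = 1
σ(2) = 5 → σ⁻¹(5) = 2
σ(3) = 7 → σ⁻¹(7) = 3
σ(4) = 6 → σ⁻¹(6) = 4
σ(5) = 1 → σ⁻¹(1) = 5
σ(6) = 4 → σ⁻¹(4) = 6
σ(7) = 3 → σ⁻¹(3) = 7

σ⁻¹ = [5 1 7 6 2 4 3]


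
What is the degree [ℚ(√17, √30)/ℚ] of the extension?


[ℚ(√17,√30):ℚ] = [ℚ(√17,√30):ℚ(√17)]·[ℚ(√17):ℚ] = 2·2 = 4

[ℚ(√17, √30)/ℚ] = 4


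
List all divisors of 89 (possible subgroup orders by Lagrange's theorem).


Lagrange's theorem: |H| divides |G|
|G| = 89
Divisors of 89: 1, 89

Possible subgroup orders: {1, 89}


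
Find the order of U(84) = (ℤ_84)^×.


U(n) is the group of units mod n; |U(n)| = φ(n)
|U(84)| = φ(84) = 24

|U(84) = (ℤ_84)^×| = 24


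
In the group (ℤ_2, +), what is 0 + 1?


Operation: addition mod 2
0 + 1 = (a + b) mod 2 with a = 0, b = 1

0 + 1 = 1


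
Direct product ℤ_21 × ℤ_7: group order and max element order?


|ℤ_21 × ℤ_7| = 21 × 7 = 147
Max element order = lcm(21,7) = 21
Cyclic? No (gcd=7)

|ℤ_21×ℤ_7| = 147, max element order = 21


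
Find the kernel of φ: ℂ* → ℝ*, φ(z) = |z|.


Kernel = preimage of identity
ker(φ) = {z ∈ ℂ* | |z| = 1} = unit circle S¹

ker(φ) = S¹ (unit circle)


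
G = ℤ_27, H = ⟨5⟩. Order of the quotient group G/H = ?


|⟨5⟩| = n / gcd(5, 27) = 27 / 1 = 27
H is normal (ℤ_27 is abelian).
|G/H| = |G| / |H| = 27 / 27 = 1

|G/H| = 1


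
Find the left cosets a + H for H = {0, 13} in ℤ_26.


H = {0, 13}, |H| = 2
Number of cosets = |G|/|H| = 26/2 = 13
0 + H = {0, 13}
1 + H = {1, 14}
2 + H = {2, 15}
3 + H = {3, 16}
4 + H = {4, 17}
5 + H = {5, 18}
6 + H = {6, 19}
7 + H = {7, 20}
8 + H = {8, 21}
9 + H = {9, 22}
10 + H = {10, 23}
11 + H = {11, 24}
12 + H = {12, 25}

Cosets: 0+H={0,13}; 1+H={1,14}; 2+H={2,15}; 3+H={3,16}; 4+H={4,17}; 5+H={5,18}; 6+H={6,19}; 7+H={7,20}; 8+H={8,21}; 9+H={9,22}; 10+H={10,23}; 11+H={11,24}; 12+H={12,25}


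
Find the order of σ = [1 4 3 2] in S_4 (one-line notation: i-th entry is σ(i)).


Cycle decomposition: (2 4)
Cycle lengths: 2
Order = lcm(2) = 2

ord(σ) = 2


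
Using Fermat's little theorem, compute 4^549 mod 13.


Fermat's little theorem: if p is prime and gcd(a,p)=1, then a^(p-1) ≡ 1 (mod p)
p = 13 is prime, gcd(4,13) = 1
Reduce exponent: 549 mod 12 = 9
So 4^549 ≡ 4^9 (mod 13)
4^9 mod 13 = 12

4^549 ≡ 12 (mod 13)


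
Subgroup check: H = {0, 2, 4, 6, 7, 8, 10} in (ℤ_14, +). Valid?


Subgroup test for H = {0, 2, 4, 6, 7, 8, 10} in (ℤ_14, +):
(1) 0 ∈ H? Yes
(2) Closure: for all a,b ∈ H, (a+b) mod 14 ∈ H? No  [counterexample: 2 + 7 = 9 ∉ H]
(3) Inverses: for all a ∈ H, -a mod 14 ∈ H? No

No, H is not a subgroup of ℤ_14


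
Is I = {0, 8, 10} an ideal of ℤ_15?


Check ideal conditions for I = {0, 8, 10} in ℤ_15:
(1) I is an additive subgroup? No
(2) For r ∈ ℤ_15 and a ∈ I: r·a ∈ I? No  [counterexample: r=2, a=8, r·a mod 15 = 1 ∉ I]

No, I is not an ideal of ℤ_15


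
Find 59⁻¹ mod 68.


Use the extended Euclidean algorithm to write 1 = 59·s + 68·t; then s mod 68 is the inverse.
Euclidean algorithm:
  59 = 0·68 + 59
  68 = 1·59 + 9
  59 = 6·9 + 5
  9 = 1·5 + 4
  5 = 1·4 + 1
  4 = 4·1 + 0
gcd(59,68) = 1
Back-substitution gives: 59·(15) + 68·(-13) = 1
So 59⁻¹ ≡ 15 ≡ 15 (mod 68)
Check: 59 × 15 = 885 ≡ 1 (mod 68) ✓

59⁻¹ ≡ 15 (mod 68)


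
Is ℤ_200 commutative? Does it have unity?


ℤ_200 is a commutative ring with unity 1; 200 = 2×100 is composite, so 2·100 ≡ 0 gives zero divisors (not an integral domain)
Commutative: Yes
Integral domain: No
Has unity: Yes

ℤ_200: Commutative=Yes, Unity=Yes


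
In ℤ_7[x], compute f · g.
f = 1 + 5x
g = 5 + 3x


Expand and collect like terms; reduce coefficients mod 7:
x^0: 1·5 = 5 ≡ 5 (mod 7)
x^1: 1·3 + 5·5 = 28 ≡ 0 (mod 7)
x^2: 5·3 = 15 ≡ 1 (mod 7)
Result: 5 + x^2

f · g = 5 + x^2


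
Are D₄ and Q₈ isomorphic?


Comparing D₄ and Q₈:
D₄ has 5 elements of order 2; Q₈ has only 1

No, D₄ ≇ Q₈


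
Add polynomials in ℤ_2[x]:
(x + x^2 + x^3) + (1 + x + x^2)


Add coefficients mod 2:
x^0: 0 + 1 = 1 (mod 2)
x^1: 1 + 1 = 0 (mod 2)
x^2: 1 + 1 = 0 (mod 2)
x^3: 1 + 0 = 1 (mod 2)
Result: 1 + x^3

f + g = 1 + x^3


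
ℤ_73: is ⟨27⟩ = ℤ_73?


g generates ℤ_n iff gcd(g, n) = 1
gcd(27, 73) = 1
Since gcd = 1, 27 is a generator.

Yes, 27 generates ℤ_73


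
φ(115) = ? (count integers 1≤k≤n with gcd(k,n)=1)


Factor n: 115 = 5 × 23
φ(n) = n · ∏(1 - 1/p) over distinct primes p | n
φ(115) = 115 · (1 - 1/5) · (1 - 1/23) = 88

φ(115) = 88


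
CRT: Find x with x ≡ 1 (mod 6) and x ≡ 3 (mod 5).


m₁ = 6, m₂ = 5, gcd = 1, so CRT applies. M = m₁·m₂ = 30
Let M₁ = M/m₁ = 5, M₂ = M/m₂ = 6
Find y₁ ≡ M₁⁻¹ (mod m₁): 5⁻¹ ≡ 5 (mod 6)
Find y₂ ≡ M₂⁻¹ (mod m₂): 6⁻¹ ≡ 1 (mod 5)
x = a₁·M₁·y₁ + a₂·M₂·y₂ = 1·5·5 + 3·6·1 = 43
Reduce mod 30: x ≡ 13
Check: 13 mod 6 = 1 ✓, 13 mod 5 = 3 ✓

x ≡ 13 (mod 30)


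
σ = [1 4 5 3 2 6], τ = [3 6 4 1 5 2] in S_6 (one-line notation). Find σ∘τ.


σ∘τ: apply τ first, then σ
1 →τ 3 →σ 5
2 →τ 6 →σ 6
3 →τ 4 →σ 3
4 →τ 1 →σ 1
5 →τ 5 →σ 2
6 →τ 2 →σ 4

σ∘τ = [5 6 3 1 2 4]


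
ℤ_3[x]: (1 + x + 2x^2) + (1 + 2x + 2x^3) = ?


Add coefficients mod 3:
x^0: 1 + 1 = 2 (mod 3)
x^1: 1 + 2 = 0 (mod 3)
x^2: 2 + 0 = 2 (mod 3)
x^3: 0 + 2 = 2 (mod 3)
Result: 2 + 2x^2 + 2x^3

f + g = 2 + 2x^2 + 2x^3


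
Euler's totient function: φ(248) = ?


Factor n: 248 = 2^3 × 31
φ(n) = n · ∏(1 - 1/p) over distinct primes p | n
φ(248) = 248 · (1 - 1/2) · (1 - 1/31) = 120

φ(248) = 120


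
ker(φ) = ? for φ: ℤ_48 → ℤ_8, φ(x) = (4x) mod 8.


Kernel = preimage of identity
ker(φ) = {x ∈ ℤ_48 : 4x ≡ 0 (mod 8)}. Since 8 | 48, φ is well-defined. The kernel is the cyclic subgroup ⟨2⟩ of ℤ_48 (order 24), i.e. {0, 2, 4, 6, 8, 10, 12, 14, 16, 18, 20, 22, 24, 26, 28, 30, 32, 34, 36, 38, 40, 42, 44, 46}

ker(φ) = {0, 2, 4, 6, 8, 10, 12, 14, 16, 18, 20, 22, 24, 26, 28, 30, 32, 34, 36, 38, 40, 42, 44, 46}


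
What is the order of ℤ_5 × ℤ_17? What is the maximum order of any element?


|ℤ_5 × ℤ_17| = 5 × 17 = 85
Max element order = lcm(5,17) = 85
Cyclic? Yes (gcd=1)

|ℤ_5×ℤ_17| = 85, max element order = 85


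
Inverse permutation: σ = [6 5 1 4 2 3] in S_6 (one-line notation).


To find σ⁻¹, swap domain and range:
σ(1) = 6 → σ⁻¹(6) = 1
σ(2) = 5 → σ⁻¹(5) = 2
σ(3) = 1 → σ⁻¹(1) = 3
σ(4) = 4 → σ⁻¹(4) = 4
σ(5) = 2 → σ⁻¹(2) = 5
σ(6) = 3 → σ⁻¹(3) = 6

σ⁻¹ = [3 5 6 4 2 1]


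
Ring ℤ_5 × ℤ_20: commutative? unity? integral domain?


Direct product ring; commutative with unity (1,1); but (1,0)·(0,1) = (0,0) gives zero divisors, so not an integral domain
Commutative: Yes
Integral domain: No
Has unity: Yes

ℤ_5 × ℤ_20: Commutative=Yes, Unity=Yes


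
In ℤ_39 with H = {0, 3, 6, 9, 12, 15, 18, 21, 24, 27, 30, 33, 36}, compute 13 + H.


13 + H = {13 + h (mod 39) : h ∈ H}
13+0=13, 13+3=16, 13+6=19, 13+9=22, 13+12=25, 13+15=28, 13+18=31, 13+21=34, 13+24=37, 13+27=1, 13+30=4, 13+33=7, 13+36=10
13 + H = {1, 4, 7, 10, 13, 16, 19, 22, 25, 28, 31, 34, 37} = 1 + H

13 + H = {1, 4, 7, 10, 13, 16, 19, 22, 25, 28, 31, 34, 37}


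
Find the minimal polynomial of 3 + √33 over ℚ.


Let α = 3 + √33. Then α - 3 = √33, so (α - 3)² = 33, giving α² - 6α - 24 = 0. Degree 2 and α ∉ ℚ, so this is the minimal polynomial.

Minimal polynomial: x² - 6x - 24


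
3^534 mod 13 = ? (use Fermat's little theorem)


Fermat's little theorem: if p is prime and gcd(a,p)=1, then a^(p-1) ≡ 1 (mod p)
p = 13 is prime, gcd(3,13) = 1
Reduce exponent: 534 mod 12 = 6
So 3^534 ≡ 3^6 (mod 13)
3^6 mod 13 = 1

3^534 ≡ 1 (mod 13)


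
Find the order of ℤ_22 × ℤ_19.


|A × B| = |A| · |B|
|ℤ_22 × ℤ_19| = 22 × 19 = 418

|ℤ_22 × ℤ_19| = 418


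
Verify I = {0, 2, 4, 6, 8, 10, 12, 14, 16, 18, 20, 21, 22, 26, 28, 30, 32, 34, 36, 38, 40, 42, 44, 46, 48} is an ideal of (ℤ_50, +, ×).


Check ideal conditions for I = {0, 2, 4, 6, 8, 10, 12, 14, 16, 18, 20, 21, 22, 26, 28, 30, 32, 34, 36, 38, 40, 42, 44, 46, 48} in ℤ_50:
(1) I is an additive subgroup? No
(2) For r ∈ ℤ_50 and a ∈ I: r·a ∈ I? No  [counterexample: r=2, a=12, r·a mod 50 = 24 ∉ I]

No, I is not an ideal of ℤ_50


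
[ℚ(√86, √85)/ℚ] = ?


[ℚ(√86,√85):ℚ] = [ℚ(√86,√85):ℚ(√86)]·[ℚ(√86):ℚ] = 2·2 = 4

[ℚ(√86, √85)/ℚ] = 4


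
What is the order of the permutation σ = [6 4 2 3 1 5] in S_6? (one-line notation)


Cycle decomposition: (1 6 5) (2 4 3)
Cycle lengths: 3, 3
Order = lcm(3, 3) = 3

ord(σ) = 3


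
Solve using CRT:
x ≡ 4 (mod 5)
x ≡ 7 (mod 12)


m₁ = 5, m₂ = 12, gcd = 1, so CRT applies. M = m₁·m₂ = 60
Let M₁ = M/m₁ = 12, M₂ = M/m₂ = 5
Find y₁ ≡ M₁⁻¹ (mod m₁): 12⁻¹ ≡ 3 (mod 5)
Find y₂ ≡ M₂⁻¹ (mod m₂): 5⁻¹ ≡ 5 (mod 12)
x = a₁·M₁·y₁ + a₂·M₂·y₂ = 4·12·3 + 7·5·5 = 319
Reduce mod 60: x ≡ 19
Check: 19 mod 5 = 4 ✓, 19 mod 12 = 7 ✓

x ≡ 19 (mod 60)


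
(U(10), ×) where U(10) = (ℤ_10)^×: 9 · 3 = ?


Operation: multiplication mod 10
9 · 3 = (a × b) mod 10 with a = 9, b = 3

9 · 3 = 7


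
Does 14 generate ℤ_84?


g generates ℤ_n iff gcd(g, n) = 1
gcd(14, 84) = 14
Since gcd = 14 ≠ 1, ⟨14⟩ has order 6 < 84, so 14 is not a generator.

No, 14 does not generate ℤ_84


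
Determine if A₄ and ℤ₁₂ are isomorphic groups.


Comparing A₄ and ℤ₁₂:
A₄ is non-abelian, ℤ₁₂ is abelian

No, A₄ ≇ ℤ₁₂


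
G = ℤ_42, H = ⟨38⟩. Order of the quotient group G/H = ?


|⟨38⟩| = n / gcd(38, 42) = 42 / 2 = 21
H is normal (ℤ_42 is abelian).
|G/H| = |G| / |H| = 42 / 21 = 2

|G/H| = 2


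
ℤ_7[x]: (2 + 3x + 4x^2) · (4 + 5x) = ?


Expand and collect like terms; reduce coefficients mod 7:
x^0: 2·4 = 8 ≡ 1 (mod 7)
x^1: 2·5 + 3·4 = 22 ≡ 1 (mod 7)
x^2: 3·5 + 4·4 = 31 ≡ 3 (mod 7)
x^3: 4·5 = 20 ≡ 6 (mod 7)
Result: 1 + x + 3x^2 + 6x^3

f · g = 1 + x + 3x^2 + 6x^3


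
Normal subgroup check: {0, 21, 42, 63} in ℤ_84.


H = {0, 21, 42, 63} in ℤ_84
ℤ_84 is abelian; every subgroup of an abelian group is normal

Yes, normal subgroup


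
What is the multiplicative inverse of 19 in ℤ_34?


Use the extended Euclidean algorithm to write 1 = 19·s + 34·t; then s mod 34 is the inverse.
Euclidean algorithm:
  19 = 0·34 + 19
  34 = 1·19 + 15
  19 = 1·15 + 4
  15 = 3·4 + 3
  4 = 1·3 + 1
  3 = 3·1 + 0
gcd(19,34) = 1
Back-substitution gives: 19·(9) + 34·(-5) = 1
So 19⁻¹ ≡ 9 ≡ 9 (mod 34)
Check: 19 × 9 = 171 ≡ 1 (mod 34) ✓

19⁻¹ ≡ 9 (mod 34)


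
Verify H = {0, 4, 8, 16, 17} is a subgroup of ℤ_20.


Subgroup test for H = {0, 4, 8, 16, 17} in (ℤ_20, +):
(1) 0 ∈ H? Yes
(2) Closure: for all a,b ∈ H, (a+b) mod 20 ∈ H? No  [counterexample: 4 + 8 = 12 ∉ H]
(3) Inverses: for all a ∈ H, -a mod 20 ∈ H? No

No, H is not a subgroup of ℤ_20


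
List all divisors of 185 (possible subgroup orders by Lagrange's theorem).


Lagrange's theorem: |H| divides |G|
|G| = 185
Divisors of 185: 1, 5, 37, 185

Possible subgroup orders: {1, 5, 37, 185}


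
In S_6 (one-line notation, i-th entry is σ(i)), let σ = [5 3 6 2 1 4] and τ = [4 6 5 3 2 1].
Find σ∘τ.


σ∘τ: apply τ first, then σ
1 →τ 4 →σ 2
2 →τ 6 →σ 4
3 →τ 5 →σ 1
4 →τ 3 →σ 6
5 →τ 2 →σ 3
6 →τ 1 →σ 5

σ∘τ = [2 4 1 6 3 5]


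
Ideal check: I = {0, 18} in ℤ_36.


Check ideal conditions for I = {0, 18} in ℤ_36:
(1) I is an additive subgroup? Yes
(2) For r ∈ ℤ_36 and a ∈ I: r·a ∈ I? Yes

Yes, I is an ideal of ℤ_36


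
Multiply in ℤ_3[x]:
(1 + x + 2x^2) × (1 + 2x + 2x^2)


Expand and collect like terms; reduce coefficients mod 3:
x^0: 1·1 = 1 ≡ 1 (mod 3)
x^1: 1·2 + 1·1 = 3 ≡ 0 (mod 3)
x^2: 1·2 + 1·2 + 2·1 = 6 ≡ 0 (mod 3)
x^3: 1·2 + 2·2 = 6 ≡ 0 (mod 3)
x^4: 2·2 = 4 ≡ 1 (mod 3)
Result: 1 + x^4

f · g = 1 + x^4


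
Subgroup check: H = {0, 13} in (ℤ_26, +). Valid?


Subgroup test for H = {0, 13} in (ℤ_26, +):
(1) 0 ∈ H? Yes
(2) Closure: for all a,b ∈ H, (a+b) mod 26 ∈ H? Yes
(3) Inverses: for all a ∈ H, -a mod 26 ∈ H? Yes

Yes, H is a subgroup of ℤ_26


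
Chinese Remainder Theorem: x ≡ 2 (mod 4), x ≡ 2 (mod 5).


m₁ = 4, m₂ = 5, gcd = 1, so CRT applies. M = m₁·m₂ = 20
Let M₁ = M/m₁ = 5, M₂ = M/m₂ = 4
Find y₁ ≡ M₁⁻¹ (mod m₁): 5⁻¹ ≡ 1 (mod 4)
Find y₂ ≡ M₂⁻¹ (mod m₂): 4⁻¹ ≡ 4 (mod 5)
x = a₁·M₁·y₁ + a₂·M₂·y₂ = 2·5·1 + 2·4·4 = 42
Reduce mod 20: x ≡ 2
Check: 2 mod 4 = 2 ✓, 2 mod 5 = 2 ✓

x ≡ 2 (mod 20)


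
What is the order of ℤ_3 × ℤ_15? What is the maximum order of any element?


|ℤ_3 × ℤ_15| = 3 × 15 = 45
Max element order = lcm(3,15) = 15
Cyclic? No (gcd=3)

|ℤ_3×ℤ_15| = 45, max element order = 15


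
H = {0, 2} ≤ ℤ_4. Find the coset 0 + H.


0 + H = {0 + h (mod 4) : h ∈ H}
0+0=0, 0+2=2

0 + H = {0, 2}


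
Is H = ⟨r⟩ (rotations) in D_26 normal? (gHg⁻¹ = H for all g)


H = ⟨r⟩ (rotations) in D_26
The rotation subgroup ⟨r⟩ has index 2 in D_26, so it is normal

Yes, normal subgroup


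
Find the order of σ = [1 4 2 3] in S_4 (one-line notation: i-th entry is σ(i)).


Cycle decomposition: (2 4 3)
Cycle lengths: 3
Order = lcm(3) = 3

ord(σ) = 3


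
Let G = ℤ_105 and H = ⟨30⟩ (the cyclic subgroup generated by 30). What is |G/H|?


|⟨30⟩| = n / gcd(30, 105) = 105 / 15 = 7
H is normal (ℤ_105 is abelian).
|G/H| = |G| / |H| = 105 / 7 = 15

|G/H| = 15


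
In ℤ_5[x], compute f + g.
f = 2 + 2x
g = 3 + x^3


Add coefficients mod 5:
x^0: 2 + 3 = 0 (mod 5)
x^1: 2 + 0 = 2 (mod 5)
x^2: 0 + 0 = 0 (mod 5)
x^3: 0 + 1 = 1 (mod 5)
Result: 2x + x^3

f + g = 2x + x^3


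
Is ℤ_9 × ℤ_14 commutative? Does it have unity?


Direct product ring; commutative with unity (1,1); but (1,0)·(0,1) = (0,0) gives zero divisors, so not an integral domain
Commutative: Yes
Integral domain: No
Has unity: Yes

ℤ_9 × ℤ_14: Commutative=Yes, Unity=Yes


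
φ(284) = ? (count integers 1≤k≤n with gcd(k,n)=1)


Factor n: 284 = 2^2 × 71
φ(n) = n · ∏(1 - 1/p) over distinct primes p | n
φ(284) = 284 · (1 - 1/2) · (1 - 1/71) = 140

φ(284) = 140


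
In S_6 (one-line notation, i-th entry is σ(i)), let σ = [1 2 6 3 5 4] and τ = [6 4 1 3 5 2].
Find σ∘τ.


σ∘τ: apply τ first, then σ
1 →τ 6 →σ 4
2 →τ 4 →σ 3
3 →τ 1 →σ 1
4 →τ 3 →σ 6
5 →τ 5 →σ 5
6 →τ 2 →σ 2

σ∘τ = [4 3 1 6 5 2]


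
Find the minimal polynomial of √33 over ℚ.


√33 satisfies x² - 33 = 0, irreducible over ℚ since 33 is squarefree

Minimal polynomial: x² - 33


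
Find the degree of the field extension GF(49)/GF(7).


GF(49) = GF(7^2), so the extension degree is 2

[GF(49)/GF(7)] = 2


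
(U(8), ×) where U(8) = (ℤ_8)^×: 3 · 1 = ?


Operation: multiplication mod 8
3 · 1 = (a × b) mod 8 with a = 3, b = 1

3 · 1 = 3


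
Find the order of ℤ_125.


ℤ_n has n elements.

|ℤ_125| = 125


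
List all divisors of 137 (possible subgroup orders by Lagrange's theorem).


Lagrange's theorem: |H| divides |G|
|G| = 137
Divisors of 137: 1, 137

Possible subgroup orders: {1, 137}


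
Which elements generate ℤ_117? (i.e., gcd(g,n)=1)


g generates ℤ_n iff gcd(g,n) = 1
Prime factors of 117: 3, 13
Generators are g ∈ {1,...,116} not divisible by any of these primes.
Generators: {1, 2, 4, 5, 7, 8, 10, 11, 14, 16, 17, 19, 20, 22, 23, 25, 28, 29, 31, 32, 34, 35, 37, 38, 40, 41, 43, 44, 46, 47, 49, 50, 53, 55, 56, 58, 59, 61, 62, 64, 67, 68, 70, 71, 73, 74, 76, 77, 79, 80, 82, 83, 85, 86, 88, 89, 92, 94, 95, 97, 98, 100, 101, 103, 106, 107, 109, 110, 112, 113, 115, 116}
Number of generators = φ(117) = 72

Generators of ℤ_117 = {1, 2, 4, 5, 7, 8, 10, 11, 14, 16, 17, 19, 20, 22, 23, 25, 28, 29, 31, 32, 34, 35, 37, 38, 40, 41, 43, 44, 46, 47, 49, 50, 53, 55, 56, 58, 59, 61, 62, 64, 67, 68, 70, 71, 73, 74, 76, 77, 79, 80, 82, 83, 85, 86, 88, 89, 92, 94, 95, 97, 98, 100, 101, 103, 106, 107, 109, 110, 112, 113, 115, 116}


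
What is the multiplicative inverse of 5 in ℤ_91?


Use the extended Euclidean algorithm to write 1 = 5·s + 91·t; then s mod 91 is the inverse.
Euclidean algorithm:
  5 = 0·91 + 5
  91 = 18·5 + 1
  5 = 5·1 + 0
gcd(5,91) = 1
Back-substitution gives: 5·(-18) + 91·(1) = 1
So 5⁻¹ ≡ -18 ≡ 73 (mod 91)
Check: 5 × 73 = 365 ≡ 1 (mod 91) ✓

5⁻¹ ≡ 73 (mod 91)


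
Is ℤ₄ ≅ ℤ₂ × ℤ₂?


Comparing ℤ₄ and ℤ₂ × ℤ₂:
ℤ₄ has an element of order 4; ℤ₂×ℤ₂ has exponent 2

No, ℤ₄ ≇ ℤ₂ × ℤ₂


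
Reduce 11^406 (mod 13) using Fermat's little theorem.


Fermat's little theorem: if p is prime and gcd(a,p)=1, then a^(p-1) ≡ 1 (mod p)
p = 13 is prime, gcd(11,13) = 1
Reduce exponent: 406 mod 12 = 10
So 11^406 ≡ 11^10 (mod 13)
11^10 mod 13 = 10

11^406 ≡ 10 (mod 13)


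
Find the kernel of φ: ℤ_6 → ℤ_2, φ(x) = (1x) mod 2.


Kernel = preimage of identity
ker(φ) = {x ∈ ℤ_6 : 1x ≡ 0 (mod 2)}. Since 2 | 6, φ is well-defined. The kernel is the cyclic subgroup ⟨2⟩ of ℤ_6 (order 3), i.e. {0, 2, 4}

ker(φ) = {0, 2, 4}


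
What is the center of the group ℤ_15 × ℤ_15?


Z(G) = {g ∈ G | gx = xg for all x ∈ G}
Direct product of abelian groups is abelian, so Z(G) = G

Z(ℤ_15 × ℤ_15) = ℤ_15 × ℤ_15


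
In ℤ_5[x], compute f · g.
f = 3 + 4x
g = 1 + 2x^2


Expand and collect like terms; reduce coefficients mod 5:
x^0: 3·1 = 3 ≡ 3 (mod 5)
x^1: 3·0 + 4·1 = 4 ≡ 4 (mod 5)
x^2: 3·2 + 4·0 = 6 ≡ 1 (mod 5)
x^3: 4·2 = 8 ≡ 3 (mod 5)
Result: 3 + 4x + x^2 + 3x^3

f · g = 3 + 4x + x^2 + 3x^3


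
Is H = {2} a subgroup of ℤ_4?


Subgroup test for H = {2} in (ℤ_4, +):
(1) 0 ∈ H? No
(2) Closure: for all a,b ∈ H, (a+b) mod 4 ∈ H? No  [counterexample: 2 + 2 = 0 ∉ H]
(3) Inverses: for all a ∈ H, -a mod 4 ∈ H? Yes

No, H is not a subgroup of ℤ_4


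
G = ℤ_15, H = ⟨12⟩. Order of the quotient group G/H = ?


|⟨12⟩| = n / gcd(12, 15) = 15 / 3 = 5
H is normal (ℤ_15 is abelian).
|G/H| = |G| / |H| = 15 / 5 = 3

|G/H| = 3


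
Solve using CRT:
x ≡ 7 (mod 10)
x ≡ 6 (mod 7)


m₁ = 10, m₂ = 7, gcd = 1, so CRT applies. M = m₁·m₂ = 70
Let M₁ = M/m₁ = 7, M₂ = M/m₂ = 10
Find y₁ ≡ M₁⁻¹ (mod m₁): 7⁻¹ ≡ 3 (mod 10)
Find y₂ ≡ M₂⁻¹ (mod m₂): 10⁻¹ ≡ 5 (mod 7)
x = a₁·M₁·y₁ + a₂·M₂·y₂ = 7·7·3 + 6·10·5 = 447
Reduce mod 70: x ≡ 27
Check: 27 mod 10 = 7 ✓, 27 mod 7 = 6 ✓

x ≡ 27 (mod 70)


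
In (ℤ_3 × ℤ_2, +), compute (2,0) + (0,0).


Operation: componentwise addition mod (3, 2)
(2,0) + (0,0) = ((a₁+b₁) mod 3, (a₂+b₂) mod 2) with a = (2,0), b = (0,0)

(2,0) + (0,0) = (2,0)


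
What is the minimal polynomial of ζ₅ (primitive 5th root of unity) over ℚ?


ζ₅ is a root of Φ₅(x) = x⁴ + x³ + x² + x + 1, irreducible over ℚ

Minimal polynomial: x⁴ + x³ + x² + x + 1


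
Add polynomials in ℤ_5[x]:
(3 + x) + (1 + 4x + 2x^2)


Add coefficients mod 5:
x^0: 3 + 1 = 4 (mod 5)
x^1: 1 + 4 = 0 (mod 5)
x^2: 0 + 2 = 2 (mod 5)
Result: 4 + 2x^2

f + g = 4 + 2x^2


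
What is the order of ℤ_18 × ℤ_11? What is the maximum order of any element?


|ℤ_18 × ℤ_11| = 18 × 11 = 198
Max element order = lcm(18,11) = 198
Cyclic? Yes (gcd=1)

|ℤ_18×ℤ_11| = 198, max element order = 198


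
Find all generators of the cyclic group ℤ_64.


g generates ℤ_n iff gcd(g,n) = 1
Prime factors of 64: 2
Generators are g ∈ {1,...,63} not divisible by any of these primes.
Generators: {1, 3, 5, 7, 9, 11, 13, 15, 17, 19, 21, 23, 25, 27, 29, 31, 33, 35, 37, 39, 41, 43, 45, 47, 49, 51, 53, 55, 57, 59, 61, 63}
Number of generators = φ(64) = 32

Generators of ℤ_64 = {1, 3, 5, 7, 9, 11, 13, 15, 17, 19, 21, 23, 25, 27, 29, 31, 33, 35, 37, 39, 41, 43, 45, 47, 49, 51, 53, 55, 57, 59, 61, 63}


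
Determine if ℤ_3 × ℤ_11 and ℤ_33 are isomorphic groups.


Comparing ℤ_3 × ℤ_11 and ℤ_33:
gcd(3,11) = 1, so ℤ_3 × ℤ_11 ≅ ℤ_33 (CRT)

Yes, ℤ_3 × ℤ_11 ≅ ℤ_33


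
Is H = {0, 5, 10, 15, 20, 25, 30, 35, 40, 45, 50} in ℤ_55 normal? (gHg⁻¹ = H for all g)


H = {0, 5, 10, 15, 20, 25, 30, 35, 40, 45, 50} in ℤ_55
ℤ_55 is abelian; every subgroup of an abelian group is normal

Yes, normal subgroup


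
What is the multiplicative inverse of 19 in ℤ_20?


Use the extended Euclidean algorithm to write 1 = 19·s + 20·t; then s mod 20 is the inverse.
Euclidean algorithm:
  19 = 0·20 + 19
  20 = 1·19 + 1
  19 = 19·1 + 0
gcd(19,20) = 1
Back-substitution gives: 19·(-1) + 20·(1) = 1
So 19⁻¹ ≡ -1 ≡ 19 (mod 20)
Check: 19 × 19 = 361 ≡ 1 (mod 20) ✓

19⁻¹ ≡ 19 (mod 20)


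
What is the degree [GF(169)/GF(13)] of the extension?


GF(169) = GF(13^2), so the extension degree is 2

[GF(169)/GF(13)] = 2


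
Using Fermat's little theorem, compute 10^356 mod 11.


Fermat's little theorem: if p is prime and gcd(a,p)=1, then a^(p-1) ≡ 1 (mod p)
p = 11 is prime, gcd(10,11) = 1
Reduce exponent: 356 mod 10 = 6
So 10^356 ≡ 10^6 (mod 11)
10^6 mod 11 = 1

10^356 ≡ 1 (mod 11)


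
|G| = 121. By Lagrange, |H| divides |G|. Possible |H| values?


Lagrange's theorem: |H| divides |G|
|G| = 121
Divisors of 121: 1, 11, 121

Possible subgroup orders: {1, 11, 121}


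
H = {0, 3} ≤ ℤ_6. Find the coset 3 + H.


3 + H = {3 + h (mod 6) : h ∈ H}
3+0=3, 3+3=0
3 + H = {0, 3} = 0 + H

3 + H = {0, 3}


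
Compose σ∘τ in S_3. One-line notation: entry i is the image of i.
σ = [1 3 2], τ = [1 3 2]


σ∘τ: apply τ first, then σ
1 →τ 1 →σ 1
2 →τ 3 →σ 2
3 →τ 2 →σ 3

σ∘τ = [1 2 3]


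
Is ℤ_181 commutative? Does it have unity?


ℤ_181 is a commutative ring with unity 1; 181 is prime, so ℤ_181 is a field (hence an integral domain)
Commutative: Yes
Integral domain: Yes
Has unity: Yes

ℤ_181: Commutative=Yes, Unity=Yes


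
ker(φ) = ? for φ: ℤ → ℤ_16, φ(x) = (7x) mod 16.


Kernel = preimage of identity
ker(φ) = {x ∈ ℤ : 7x ≡ 0 (mod 16)}. gcd(7,16) = 1, so 7x ≡ 0 (mod 16) ⟺ x ≡ 0 (mod 16/1 = 16). Hence ker(φ) = 16ℤ

ker(φ) = 16ℤ


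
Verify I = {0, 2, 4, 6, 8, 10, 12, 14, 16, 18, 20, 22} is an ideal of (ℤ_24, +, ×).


Check ideal conditions for I = {0, 2, 4, 6, 8, 10, 12, 14, 16, 18, 20, 22} in ℤ_24:
(1) I is an additive subgroup? Yes
(2) For r ∈ ℤ_24 and a ∈ I: r·a ∈ I? Yes

Yes, I is an ideal of ℤ_24


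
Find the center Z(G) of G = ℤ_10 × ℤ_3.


Z(G) = {g ∈ G | gx = xg for all x ∈ G}
Direct product of abelian groups is abelian, so Z(G) = G

Z(ℤ_10 × ℤ_3) = ℤ_10 × ℤ_3


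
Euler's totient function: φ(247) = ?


Factor n: 247 = 13 × 19
φ(n) = n · ∏(1 - 1/p) over distinct primes p | n
φ(247) = 247 · (1 - 1/13) · (1 - 1/19) = 216

φ(247) = 216
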